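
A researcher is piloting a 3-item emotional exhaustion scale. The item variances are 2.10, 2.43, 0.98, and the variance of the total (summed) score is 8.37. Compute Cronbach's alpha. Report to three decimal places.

α = 0.513

ΣVar(i) = 2.10 + 2.43 + 0.98 = 5.51
α = (k/(k−1))·(1 − ΣVar(i)/total variance) = (3/2)·(1 − 5.51/8.37) = 0.513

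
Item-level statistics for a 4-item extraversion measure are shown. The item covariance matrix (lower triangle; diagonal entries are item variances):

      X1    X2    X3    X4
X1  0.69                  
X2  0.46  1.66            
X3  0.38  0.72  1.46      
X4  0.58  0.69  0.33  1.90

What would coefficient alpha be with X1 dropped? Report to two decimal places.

Remaining items: X2, X3, X4 (k = 3).
sum of item variances = 1.66 + 1.46 + 1.90 = 5.02
Var(T) = 5.02 + 2 × 1.74 = 8.50
α (item deleted) = (3/2)·(1 − 5.02/8.50) = 0.61

coefficient alpha = 0.61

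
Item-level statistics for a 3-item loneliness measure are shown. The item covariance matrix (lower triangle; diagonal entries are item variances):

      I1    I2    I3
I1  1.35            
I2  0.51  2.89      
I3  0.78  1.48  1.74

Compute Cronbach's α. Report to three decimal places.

α = 0.721

Σσᵢ² = 1.35 + 2.89 + 1.74 = 5.98
Sum of the distinct covariances = 2.77
σ²_total = 5.98 + 2 × 2.77 = 11.52
α = (k/(k−1))·(1 − Σσᵢ²/σ²_total) = (3/2)·(1 − 5.98/11.52) = 0.721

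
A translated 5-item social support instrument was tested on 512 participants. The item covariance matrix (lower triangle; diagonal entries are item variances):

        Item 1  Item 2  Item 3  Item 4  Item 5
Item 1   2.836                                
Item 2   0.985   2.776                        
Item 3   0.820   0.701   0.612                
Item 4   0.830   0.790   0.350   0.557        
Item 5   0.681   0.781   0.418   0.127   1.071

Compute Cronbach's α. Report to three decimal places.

α = 0.779

ΣVar(i) = 2.836 + 2.776 + 0.612 + 0.557 + 1.071 = 7.852
Sum of off-diagonal covariances = 6.483
total variance = 7.852 + 2 × 6.483 = 20.818
α = (k/(k−1))·(1 − ΣVar(i)/total variance) = (5/4)·(1 − 7.852/20.818) = 0.779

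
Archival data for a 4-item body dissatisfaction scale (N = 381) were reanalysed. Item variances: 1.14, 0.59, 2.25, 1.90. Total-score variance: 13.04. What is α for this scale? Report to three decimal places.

α = 0.732

Σσᵢ² = 1.14 + 0.59 + 2.25 + 1.90 = 5.88
α = (k/(k−1))·(1 − Σσᵢ²/total variance) = (4/3)·(1 − 5.88/13.04) = 0.732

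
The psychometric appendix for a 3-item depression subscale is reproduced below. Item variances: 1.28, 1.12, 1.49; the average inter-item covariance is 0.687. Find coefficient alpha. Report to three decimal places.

coefficient alpha = 0.772

Σσᵢ² = 1.28 + 1.12 + 1.49 = 3.89
Sum of the 3 distinct covariances = 3 × 0.687 = 2.061
σ²_total = Σσᵢ² + 2·Σcov = 3.89 + 2 × 2.061 = 8.012
α = (3/2)·(1 − 3.89/8.012) = 0.772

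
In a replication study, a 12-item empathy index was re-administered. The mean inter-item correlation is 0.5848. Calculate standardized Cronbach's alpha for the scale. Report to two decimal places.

α = 0.94

Standardized α = k·r̄ / (1 + (k−1)·r̄) = 12 × 0.5848 / (1 + 11 × 0.5848)
  = 7.0176 / 7.4328 = 0.94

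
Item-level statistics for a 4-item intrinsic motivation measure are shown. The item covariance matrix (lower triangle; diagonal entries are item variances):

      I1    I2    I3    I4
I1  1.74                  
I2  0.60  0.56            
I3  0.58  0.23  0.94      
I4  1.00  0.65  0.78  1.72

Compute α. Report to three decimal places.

sum of item variances = 1.74 + 0.56 + 0.94 + 1.72 = 4.96
Sum of off-diagonal covariances = 3.84
Var(T) = 4.96 + 2 × 3.84 = 12.64
α = (k/(k−1))·(1 − sum of item variances/Var(T)) = (4/3)·(1 − 4.96/12.64) = 0.810

α = 0.810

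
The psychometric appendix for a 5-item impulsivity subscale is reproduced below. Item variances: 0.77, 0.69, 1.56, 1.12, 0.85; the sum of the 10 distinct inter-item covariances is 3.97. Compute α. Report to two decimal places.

α = 0.77

ΣVar(i) = 0.77 + 0.69 + 1.56 + 1.12 + 0.85 = 4.99
Sum of distinct covariances = 3.97
Var(T) = ΣVar(i) + 2·Σcov = 4.99 + 2 × 3.97 = 12.93
α = (5/4)·(1 − 4.99/12.93) = 0.77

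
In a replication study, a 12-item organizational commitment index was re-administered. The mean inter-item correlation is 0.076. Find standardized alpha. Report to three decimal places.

α = 0.497

Standardized α = k·r̄ / (1 + (k−1)·r̄) = 12 × 0.076 / (1 + 11 × 0.076)
  = 0.9120 / 1.8360 = 0.497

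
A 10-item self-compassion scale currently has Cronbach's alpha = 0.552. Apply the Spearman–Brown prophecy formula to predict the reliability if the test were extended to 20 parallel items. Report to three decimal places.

Length factor m = 20/10 = 2.0000
α' = m·α / (1 + (m−1)·α)
   = 20/10 × 0.552 / (1 + (20/10 − 1) × 0.552)
   = 1.1040 / 1.5520 = 0.711

predicted reliability = 0.711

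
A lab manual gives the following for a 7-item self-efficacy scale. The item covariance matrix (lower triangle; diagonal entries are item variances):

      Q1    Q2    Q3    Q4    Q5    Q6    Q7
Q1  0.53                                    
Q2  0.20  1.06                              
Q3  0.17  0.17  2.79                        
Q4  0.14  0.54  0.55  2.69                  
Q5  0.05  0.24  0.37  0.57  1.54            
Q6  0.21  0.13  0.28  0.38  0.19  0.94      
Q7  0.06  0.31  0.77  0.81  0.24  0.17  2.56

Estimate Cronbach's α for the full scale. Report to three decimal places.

Cronbach's α = 0.606

Σσᵢ² = 0.53 + 1.06 + 2.79 + 2.69 + 1.54 + 0.94 + 2.56 = 12.11
Σ_{i<j} σ_ij = 6.55
Var(T) = 12.11 + 2 × 6.55 = 25.21
α = (k/(k−1))·(1 − Σσᵢ²/Var(T)) = (7/6)·(1 − 12.11/25.21) = 0.606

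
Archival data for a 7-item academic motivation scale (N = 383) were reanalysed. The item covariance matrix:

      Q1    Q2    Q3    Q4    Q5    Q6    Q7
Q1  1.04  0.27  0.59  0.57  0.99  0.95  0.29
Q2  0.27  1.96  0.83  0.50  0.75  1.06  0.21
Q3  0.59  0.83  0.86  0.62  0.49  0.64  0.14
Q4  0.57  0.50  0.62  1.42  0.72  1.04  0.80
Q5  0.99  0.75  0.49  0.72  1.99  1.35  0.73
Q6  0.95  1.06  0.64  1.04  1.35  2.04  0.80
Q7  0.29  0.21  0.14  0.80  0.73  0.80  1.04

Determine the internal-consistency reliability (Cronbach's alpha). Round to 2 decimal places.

ΣVar(i) = 1.04 + 1.96 + 0.86 + 1.42 + 1.99 + 2.04 + 1.04 = 10.35
Sum of the distinct covariances = 14.34
Var(T) = 10.35 + 2 × 14.34 = 39.03
α = (k/(k−1))·(1 − ΣVar(i)/Var(T)) = (7/6)·(1 − 10.35/39.03) = 0.86

Cronbach's alpha = 0.86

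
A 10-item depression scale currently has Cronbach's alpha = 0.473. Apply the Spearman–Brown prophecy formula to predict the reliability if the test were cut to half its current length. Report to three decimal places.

predicted reliability = 0.310

Length factor m = 1/2
α' = m·α / (1 − (1−m)·α)
   = 1/2 × 0.473 / (1 − (1 − 1/2) × 0.473)
   = 0.2365 / 0.7635 = 0.310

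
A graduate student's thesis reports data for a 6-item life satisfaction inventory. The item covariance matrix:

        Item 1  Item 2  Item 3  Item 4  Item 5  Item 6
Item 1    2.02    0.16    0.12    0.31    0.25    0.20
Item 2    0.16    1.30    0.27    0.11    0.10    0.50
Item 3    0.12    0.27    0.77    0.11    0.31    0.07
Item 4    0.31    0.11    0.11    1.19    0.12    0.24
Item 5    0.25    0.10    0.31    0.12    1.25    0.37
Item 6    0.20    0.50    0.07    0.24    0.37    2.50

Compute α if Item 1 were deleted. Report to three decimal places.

α = 0.482

Remaining items: Item 2, Item 3, Item 4, Item 5, Item 6 (k = 5).
sum of item variances = 1.30 + 0.77 + 1.19 + 1.25 + 2.50 = 7.01
σ²_T = 7.01 + 2 × 2.20 = 11.41
α (item deleted) = (5/4)·(1 − 7.01/11.41) = 0.482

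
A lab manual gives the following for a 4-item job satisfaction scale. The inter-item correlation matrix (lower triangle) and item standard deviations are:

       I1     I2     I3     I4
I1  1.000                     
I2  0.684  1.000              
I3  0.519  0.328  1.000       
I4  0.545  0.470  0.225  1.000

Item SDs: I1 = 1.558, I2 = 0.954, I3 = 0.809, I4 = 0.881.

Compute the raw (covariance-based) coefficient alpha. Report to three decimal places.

α = 0.767

Σσ²ᵢ = 1.558² + 0.954² + 0.809² + 0.881² = 4.7681
Covariances σ_ij = r_ij · s_i · s_j:
  σ(I1,I2) = 0.684 × 1.558 × 0.954 = 1.0167
  σ(I1,I3) = 0.519 × 1.558 × 0.809 = 0.6542
  σ(I1,I4) = 0.545 × 1.558 × 0.881 = 0.7481
  σ(I2,I3) = 0.328 × 0.954 × 0.809 = 0.2531
  σ(I2,I4) = 0.470 × 0.954 × 0.881 = 0.3950
  σ(I3,I4) = 0.225 × 0.809 × 0.881 = 0.1604
σ²_T = Σσ²ᵢ + 2·Σσ_ij = 4.7681 + 2 × 3.2275 = 11.2231
α = (4/3)·(1 − 4.7681/11.2231) = 0.767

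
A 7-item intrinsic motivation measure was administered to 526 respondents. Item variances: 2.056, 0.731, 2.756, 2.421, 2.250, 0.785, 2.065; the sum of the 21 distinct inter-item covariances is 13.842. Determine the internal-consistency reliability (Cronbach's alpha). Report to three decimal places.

Cronbach's alpha = 0.793

Σσ²ᵢ = 2.056 + 0.731 + 2.756 + 2.421 + 2.250 + 0.785 + 2.065 = 13.064
Sum of distinct covariances = 13.842
total variance = Σσ²ᵢ + 2·Σcov = 13.064 + 2 × 13.842 = 40.748
α = (7/6)·(1 − 13.064/40.748) = 0.793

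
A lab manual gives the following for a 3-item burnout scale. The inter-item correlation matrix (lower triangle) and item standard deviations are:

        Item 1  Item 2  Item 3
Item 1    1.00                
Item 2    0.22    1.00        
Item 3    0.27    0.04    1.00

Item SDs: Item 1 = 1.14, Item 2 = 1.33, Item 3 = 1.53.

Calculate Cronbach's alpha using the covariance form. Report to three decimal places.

α = 0.370

Σσ²ᵢ = 1.14² + 1.33² + 1.53² = 5.4094
Covariances σ_ij = r_ij · s_i · s_j:
  σ(Item 1,Item 2) = 0.22 × 1.14 × 1.33 = 0.3336
  σ(Item 1,Item 3) = 0.27 × 1.14 × 1.53 = 0.4709
  σ(Item 2,Item 3) = 0.04 × 1.33 × 1.53 = 0.0814
σ²_T = Σσ²ᵢ + 2·Σσ_ij = 5.4094 + 2 × 0.8859 = 7.1812
α = (3/2)·(1 − 5.4094/7.1812) = 0.370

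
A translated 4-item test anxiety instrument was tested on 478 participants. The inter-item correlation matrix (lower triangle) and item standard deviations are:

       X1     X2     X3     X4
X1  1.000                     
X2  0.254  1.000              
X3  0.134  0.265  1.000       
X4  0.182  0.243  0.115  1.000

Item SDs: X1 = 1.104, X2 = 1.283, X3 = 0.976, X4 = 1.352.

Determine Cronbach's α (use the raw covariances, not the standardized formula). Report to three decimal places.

α = 0.498

Σσ²ᵢ = 1.104² + 1.283² + 0.976² + 1.352² = 5.6454
Covariances σ_ij = r_ij · s_i · s_j:
  σ(X1,X2) = 0.254 × 1.104 × 1.283 = 0.3598
  σ(X1,X3) = 0.134 × 1.104 × 0.976 = 0.1444
  σ(X1,X4) = 0.182 × 1.104 × 1.352 = 0.2717
  σ(X2,X3) = 0.265 × 1.283 × 0.976 = 0.3318
  σ(X2,X4) = 0.243 × 1.283 × 1.352 = 0.4215
  σ(X3,X4) = 0.115 × 0.976 × 1.352 = 0.1517
σ²_T = Σσ²ᵢ + 2·Σσ_ij = 5.6454 + 2 × 1.6809 = 9.0072
α = (4/3)·(1 − 5.6454/9.0072) = 0.498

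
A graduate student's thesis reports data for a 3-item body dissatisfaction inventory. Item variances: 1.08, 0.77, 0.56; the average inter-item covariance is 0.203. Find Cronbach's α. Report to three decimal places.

ΣVar(i) = 1.08 + 0.77 + 0.56 = 2.41
Sum of the 3 distinct covariances = 3 × 0.203 = 0.609
Var(T) = ΣVar(i) + 2·Σcov = 2.41 + 2 × 0.609 = 3.628
α = (3/2)·(1 − 2.41/3.628) = 0.504

Cronbach's α = 0.504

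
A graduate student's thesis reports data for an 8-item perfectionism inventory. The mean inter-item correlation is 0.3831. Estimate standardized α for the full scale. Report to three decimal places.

standardized α = 0.832

Standardized α = k·r̄ / (1 + (k−1)·r̄) = 8 × 0.3831 / (1 + 7 × 0.3831)
  = 3.0648 / 3.6817 = 0.832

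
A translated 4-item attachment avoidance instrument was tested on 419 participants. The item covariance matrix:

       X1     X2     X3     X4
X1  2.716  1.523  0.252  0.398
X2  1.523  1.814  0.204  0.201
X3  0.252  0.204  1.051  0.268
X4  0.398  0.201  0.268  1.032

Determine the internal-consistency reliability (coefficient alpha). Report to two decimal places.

α = 0.62

ΣVar(i) = 2.716 + 1.814 + 1.051 + 1.032 = 6.613
Σ_{i<j} σ_ij = 2.846
σ²_T = 6.613 + 2 × 2.846 = 12.305
α = (k/(k−1))·(1 − ΣVar(i)/σ²_T) = (4/3)·(1 − 6.613/12.305) = 0.62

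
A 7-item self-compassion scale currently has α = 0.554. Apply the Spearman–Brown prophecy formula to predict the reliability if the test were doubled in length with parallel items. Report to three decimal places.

Length factor m = 2
α' = m·α / (1 + (m−1)·α)
   = 2 × 0.554 / (1 + (2 − 1) × 0.554)
   = 1.1080 / 1.5540 = 0.713

predicted reliability = 0.713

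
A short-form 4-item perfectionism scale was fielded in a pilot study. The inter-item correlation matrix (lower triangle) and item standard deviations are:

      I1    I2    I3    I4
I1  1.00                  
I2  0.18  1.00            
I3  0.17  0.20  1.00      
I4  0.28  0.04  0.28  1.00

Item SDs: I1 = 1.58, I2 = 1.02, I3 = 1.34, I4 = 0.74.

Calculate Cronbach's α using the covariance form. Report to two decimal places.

Cronbach's α = 0.46

Σσ²ᵢ = 1.58² + 1.02² + 1.34² + 0.74² = 5.8800
Covariances σ_ij = r_ij · s_i · s_j:
  σ(I1,I2) = 0.18 × 1.58 × 1.02 = 0.2901
  σ(I1,I3) = 0.17 × 1.58 × 1.34 = 0.3599
  σ(I1,I4) = 0.28 × 1.58 × 0.74 = 0.3274
  σ(I2,I3) = 0.20 × 1.02 × 1.34 = 0.2734
  σ(I2,I4) = 0.04 × 1.02 × 0.74 = 0.0302
  σ(I3,I4) = 0.28 × 1.34 × 0.74 = 0.2776
σ²_T = Σσ²ᵢ + 2·Σσ_ij = 5.8800 + 2 × 1.5586 = 8.9972
α = (4/3)·(1 − 5.8800/8.9972) = 0.46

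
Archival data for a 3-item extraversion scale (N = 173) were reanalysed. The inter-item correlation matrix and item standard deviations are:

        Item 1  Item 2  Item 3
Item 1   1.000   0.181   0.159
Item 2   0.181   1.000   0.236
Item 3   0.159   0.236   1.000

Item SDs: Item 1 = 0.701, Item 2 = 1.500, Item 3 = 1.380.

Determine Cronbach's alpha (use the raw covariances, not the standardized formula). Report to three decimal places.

Σσ²ᵢ = 0.701² + 1.500² + 1.380² = 4.6458
Covariances σ_ij = r_ij · s_i · s_j:
  σ(Item 1,Item 2) = 0.181 × 0.701 × 1.500 = 0.1903
  σ(Item 1,Item 3) = 0.159 × 0.701 × 1.380 = 0.1538
  σ(Item 2,Item 3) = 0.236 × 1.500 × 1.380 = 0.4885
σ²_T = Σσ²ᵢ + 2·Σσ_ij = 4.6458 + 2 × 0.8326 = 6.3110
α = (3/2)·(1 − 4.6458/6.3110) = 0.396

α = 0.396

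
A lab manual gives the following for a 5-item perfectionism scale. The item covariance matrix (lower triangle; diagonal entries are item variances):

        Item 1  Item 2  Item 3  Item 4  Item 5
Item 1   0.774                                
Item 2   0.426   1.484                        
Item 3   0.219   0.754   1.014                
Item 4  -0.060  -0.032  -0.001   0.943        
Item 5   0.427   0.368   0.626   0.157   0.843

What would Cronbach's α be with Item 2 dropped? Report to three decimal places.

α = 0.578

Remaining items: Item 1, Item 3, Item 4, Item 5 (k = 4).
Σσᵢ² = 0.774 + 1.014 + 0.943 + 0.843 = 3.574
Var(T) = 3.574 + 2 × 1.368 = 6.310
α (item deleted) = (4/3)·(1 − 3.574/6.310) = 0.578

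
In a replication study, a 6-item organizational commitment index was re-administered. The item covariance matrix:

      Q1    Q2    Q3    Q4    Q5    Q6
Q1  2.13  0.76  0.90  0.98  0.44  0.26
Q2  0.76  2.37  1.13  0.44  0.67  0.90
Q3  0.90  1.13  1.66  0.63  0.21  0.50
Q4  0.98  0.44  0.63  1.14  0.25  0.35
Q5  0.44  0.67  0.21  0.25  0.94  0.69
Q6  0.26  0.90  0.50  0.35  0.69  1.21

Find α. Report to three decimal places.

α = 0.790

sum of item variances = 2.13 + 2.37 + 1.66 + 1.14 + 0.94 + 1.21 = 9.45
Σ_{i<j} σ_ij = 9.11
σ²_T = 9.45 + 2 × 9.11 = 27.67
α = (k/(k−1))·(1 − sum of item variances/σ²_T) = (6/5)·(1 − 9.45/27.67) = 0.790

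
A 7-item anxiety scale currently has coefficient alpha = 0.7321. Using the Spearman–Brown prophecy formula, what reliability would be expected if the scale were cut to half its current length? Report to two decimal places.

predicted reliability = 0.58

Length factor m = 1/2
α' = m·α / (1 − (1−m)·α)
   = 1/2 × 0.7321 / (1 − (1 − 1/2) × 0.7321)
   = 0.3660 / 0.6340 = 0.58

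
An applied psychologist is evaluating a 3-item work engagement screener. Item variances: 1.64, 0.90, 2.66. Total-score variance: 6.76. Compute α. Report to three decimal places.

α = 0.346

Σσ²ᵢ = 1.64 + 0.90 + 2.66 = 5.20
α = (k/(k−1))·(1 − Σσ²ᵢ/Var(T)) = (3/2)·(1 − 5.20/6.76) = 0.346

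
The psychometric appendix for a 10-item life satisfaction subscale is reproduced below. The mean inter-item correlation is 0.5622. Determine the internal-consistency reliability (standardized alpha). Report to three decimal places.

Standardized α = k·r̄ / (1 + (k−1)·r̄) = 10 × 0.5622 / (1 + 9 × 0.5622)
  = 5.6220 / 6.0598 = 0.928

α = 0.928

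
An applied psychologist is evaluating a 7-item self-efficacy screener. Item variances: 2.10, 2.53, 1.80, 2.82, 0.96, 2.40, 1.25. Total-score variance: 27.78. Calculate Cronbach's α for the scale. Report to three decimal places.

Σσ²ᵢ = 2.10 + 2.53 + 1.80 + 2.82 + 0.96 + 2.40 + 1.25 = 13.86
α = (k/(k−1))·(1 − Σσ²ᵢ/σ²_T) = (7/6)·(1 − 13.86/27.78) = 0.585

α = 0.585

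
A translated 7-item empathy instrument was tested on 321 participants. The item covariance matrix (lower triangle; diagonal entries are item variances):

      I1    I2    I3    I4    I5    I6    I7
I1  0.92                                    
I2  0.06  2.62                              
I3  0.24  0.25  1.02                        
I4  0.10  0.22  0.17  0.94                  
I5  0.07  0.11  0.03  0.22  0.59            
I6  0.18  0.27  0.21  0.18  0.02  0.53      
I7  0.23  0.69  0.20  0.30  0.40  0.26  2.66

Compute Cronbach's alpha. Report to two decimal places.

Σσ²ᵢ = 0.92 + 2.62 + 1.02 + 0.94 + 0.59 + 0.53 + 2.66 = 9.28
Σ_{i<j} σ_ij = 4.41
σ²_total = 9.28 + 2 × 4.41 = 18.10
α = (k/(k−1))·(1 − Σσ²ᵢ/σ²_total) = (7/6)·(1 − 9.28/18.10) = 0.57

α = 0.57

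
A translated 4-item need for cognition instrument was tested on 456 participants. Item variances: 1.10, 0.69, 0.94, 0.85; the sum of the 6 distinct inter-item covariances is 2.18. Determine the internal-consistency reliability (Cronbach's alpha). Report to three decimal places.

α = 0.732

sum of item variances = 1.10 + 0.69 + 0.94 + 0.85 = 3.58
Sum of distinct covariances = 2.18
σ²_total = sum of item variances + 2·Σcov = 3.58 + 2 × 2.18 = 7.94
α = (4/3)·(1 − 3.58/7.94) = 0.732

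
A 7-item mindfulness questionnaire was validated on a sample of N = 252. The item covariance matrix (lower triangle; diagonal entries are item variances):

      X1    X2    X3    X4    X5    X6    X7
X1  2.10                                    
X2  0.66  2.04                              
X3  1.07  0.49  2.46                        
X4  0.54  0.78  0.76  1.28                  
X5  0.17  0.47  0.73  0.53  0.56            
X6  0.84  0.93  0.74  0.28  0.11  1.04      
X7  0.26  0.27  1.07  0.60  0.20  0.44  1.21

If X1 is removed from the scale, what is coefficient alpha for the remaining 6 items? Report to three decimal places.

coefficient alpha = 0.794

Remaining items: X2, X3, X4, X5, X6, X7 (k = 6).
ΣVar(i) = 2.04 + 2.46 + 1.28 + 0.56 + 1.04 + 1.21 = 8.59
total variance = 8.59 + 2 × 8.40 = 25.39
α (item deleted) = (6/5)·(1 − 8.59/25.39) = 0.794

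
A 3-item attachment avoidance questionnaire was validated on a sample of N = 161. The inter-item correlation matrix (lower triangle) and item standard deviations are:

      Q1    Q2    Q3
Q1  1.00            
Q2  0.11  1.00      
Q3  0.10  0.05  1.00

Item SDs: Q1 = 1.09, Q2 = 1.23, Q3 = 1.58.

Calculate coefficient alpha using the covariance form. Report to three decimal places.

Σσ²ᵢ = 1.09² + 1.23² + 1.58² = 5.1974
Covariances σ_ij = r_ij · s_i · s_j:
  σ(Q1,Q2) = 0.11 × 1.09 × 1.23 = 0.1475
  σ(Q1,Q3) = 0.10 × 1.09 × 1.58 = 0.1722
  σ(Q2,Q3) = 0.05 × 1.23 × 1.58 = 0.0972
σ²_T = Σσ²ᵢ + 2·Σσ_ij = 5.1974 + 2 × 0.4169 = 6.0312
α = (3/2)·(1 − 5.1974/6.0312) = 0.207

coefficient alpha = 0.207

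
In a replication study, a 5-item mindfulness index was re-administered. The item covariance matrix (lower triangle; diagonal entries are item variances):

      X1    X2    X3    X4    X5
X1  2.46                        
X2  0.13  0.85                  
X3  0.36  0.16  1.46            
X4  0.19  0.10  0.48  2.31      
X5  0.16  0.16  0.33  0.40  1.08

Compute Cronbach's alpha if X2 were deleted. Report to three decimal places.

α = 0.459

Remaining items: X1, X3, X4, X5 (k = 4).
Σσᵢ² = 2.46 + 1.46 + 2.31 + 1.08 = 7.31
σ²_total = 7.31 + 2 × 1.92 = 11.15
α (item deleted) = (4/3)·(1 − 7.31/11.15) = 0.459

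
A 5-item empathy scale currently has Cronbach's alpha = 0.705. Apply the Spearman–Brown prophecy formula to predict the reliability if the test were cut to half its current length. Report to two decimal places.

Length factor m = 1/2
α' = m·α / (1 − (1−m)·α)
   = 1/2 × 0.705 / (1 − (1 − 1/2) × 0.705)
   = 0.3525 / 0.6475 = 0.54

predicted reliability = 0.54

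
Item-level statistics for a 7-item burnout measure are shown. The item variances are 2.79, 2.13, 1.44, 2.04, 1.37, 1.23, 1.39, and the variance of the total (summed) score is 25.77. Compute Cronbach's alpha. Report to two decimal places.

α = 0.61

sum of item variances = 2.79 + 2.13 + 1.44 + 2.04 + 1.37 + 1.23 + 1.39 = 12.39
α = (k/(k−1))·(1 − sum of item variances/σ²_T) = (7/6)·(1 − 12.39/25.77) = 0.61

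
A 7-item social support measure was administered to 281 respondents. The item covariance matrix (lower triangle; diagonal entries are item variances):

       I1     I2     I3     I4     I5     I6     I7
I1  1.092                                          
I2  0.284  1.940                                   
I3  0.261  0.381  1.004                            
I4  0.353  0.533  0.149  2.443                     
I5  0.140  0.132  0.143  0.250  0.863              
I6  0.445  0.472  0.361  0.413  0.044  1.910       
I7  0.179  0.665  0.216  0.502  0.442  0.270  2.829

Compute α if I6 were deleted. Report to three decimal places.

Remaining items: I1, I2, I3, I4, I5, I7 (k = 6).
Σσ²ᵢ = 1.092 + 1.940 + 1.004 + 2.443 + 0.863 + 2.829 = 10.171
Var(T) = 10.171 + 2 × 4.630 = 19.431
α (item deleted) = (6/5)·(1 − 10.171/19.431) = 0.572

α = 0.572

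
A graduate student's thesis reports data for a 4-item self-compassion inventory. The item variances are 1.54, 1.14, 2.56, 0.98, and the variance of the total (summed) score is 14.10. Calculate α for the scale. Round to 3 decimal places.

Σσ²ᵢ = 1.54 + 1.14 + 2.56 + 0.98 = 6.22
α = (k/(k−1))·(1 − Σσ²ᵢ/σ²_T) = (4/3)·(1 − 6.22/14.10) = 0.745

α = 0.745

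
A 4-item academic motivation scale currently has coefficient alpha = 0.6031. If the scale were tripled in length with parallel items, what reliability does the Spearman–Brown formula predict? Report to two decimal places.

Length factor m = 3
α' = m·α / (1 + (m−1)·α)
   = 3 × 0.6031 / (1 + (3 − 1) × 0.6031)
   = 1.8093 / 2.2062 = 0.82

predicted reliability = 0.82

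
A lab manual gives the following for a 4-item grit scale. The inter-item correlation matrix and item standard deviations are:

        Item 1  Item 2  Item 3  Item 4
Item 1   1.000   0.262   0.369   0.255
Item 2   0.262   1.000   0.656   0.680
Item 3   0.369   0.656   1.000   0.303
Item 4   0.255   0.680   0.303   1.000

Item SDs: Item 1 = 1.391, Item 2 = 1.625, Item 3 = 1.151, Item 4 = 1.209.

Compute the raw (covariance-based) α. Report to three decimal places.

α = 0.740

Σσ²ᵢ = 1.391² + 1.625² + 1.151² + 1.209² = 7.3620
Covariances σ_ij = r_ij · s_i · s_j:
  σ(Item 1,Item 2) = 0.262 × 1.391 × 1.625 = 0.5922
  σ(Item 1,Item 3) = 0.369 × 1.391 × 1.151 = 0.5908
  σ(Item 1,Item 4) = 0.255 × 1.391 × 1.209 = 0.4288
  σ(Item 2,Item 3) = 0.656 × 1.625 × 1.151 = 1.2270
  σ(Item 2,Item 4) = 0.680 × 1.625 × 1.209 = 1.3359
  σ(Item 3,Item 4) = 0.303 × 1.151 × 1.209 = 0.4216
σ²_T = Σσ²ᵢ + 2·Σσ_ij = 7.3620 + 2 × 4.5963 = 16.5546
α = (4/3)·(1 − 7.3620/16.5546) = 0.740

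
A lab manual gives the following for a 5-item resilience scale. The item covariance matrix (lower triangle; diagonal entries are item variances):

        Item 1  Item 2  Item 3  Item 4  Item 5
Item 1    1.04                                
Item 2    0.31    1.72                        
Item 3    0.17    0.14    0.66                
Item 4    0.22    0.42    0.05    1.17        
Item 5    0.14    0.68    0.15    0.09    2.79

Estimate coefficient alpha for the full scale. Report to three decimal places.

coefficient alpha = 0.489

Σσ²ᵢ = 1.04 + 1.72 + 0.66 + 1.17 + 2.79 = 7.38
Sum of off-diagonal covariances = 2.37
σ²_T = 7.38 + 2 × 2.37 = 12.12
α = (k/(k−1))·(1 − Σσ²ᵢ/σ²_T) = (5/4)·(1 − 7.38/12.12) = 0.489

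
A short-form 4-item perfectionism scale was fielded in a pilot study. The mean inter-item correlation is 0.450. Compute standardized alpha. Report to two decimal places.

Standardized α = k·r̄ / (1 + (k−1)·r̄) = 4 × 0.450 / (1 + 3 × 0.450)
  = 1.8000 / 2.3500 = 0.77

standardized alpha = 0.77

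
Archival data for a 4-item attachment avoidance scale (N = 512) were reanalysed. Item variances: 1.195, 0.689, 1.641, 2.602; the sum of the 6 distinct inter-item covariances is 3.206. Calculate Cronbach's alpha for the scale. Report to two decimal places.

sum of item variances = 1.195 + 0.689 + 1.641 + 2.602 = 6.127
Sum of distinct covariances = 3.206
σ²_T = sum of item variances + 2·Σcov = 6.127 + 2 × 3.206 = 12.539
α = (4/3)·(1 − 6.127/12.539) = 0.68

α = 0.68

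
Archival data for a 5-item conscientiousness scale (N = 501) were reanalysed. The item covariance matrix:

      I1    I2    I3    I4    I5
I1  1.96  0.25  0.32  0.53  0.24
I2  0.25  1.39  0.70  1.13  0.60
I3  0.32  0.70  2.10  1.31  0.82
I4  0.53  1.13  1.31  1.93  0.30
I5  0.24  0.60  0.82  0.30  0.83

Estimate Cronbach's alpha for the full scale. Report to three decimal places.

sum of item variances = 1.96 + 1.39 + 2.10 + 1.93 + 0.83 = 8.21
Sum of off-diagonal covariances = 6.20
σ²_T = 8.21 + 2 × 6.20 = 20.61
α = (k/(k−1))·(1 − sum of item variances/σ²_T) = (5/4)·(1 − 8.21/20.61) = 0.752

Cronbach's alpha = 0.752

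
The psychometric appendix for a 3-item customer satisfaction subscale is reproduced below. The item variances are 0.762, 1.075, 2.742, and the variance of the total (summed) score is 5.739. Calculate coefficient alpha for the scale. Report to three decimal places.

α = 0.303

ΣVar(i) = 0.762 + 1.075 + 2.742 = 4.579
α = (k/(k−1))·(1 − ΣVar(i)/total variance) = (3/2)·(1 − 4.579/5.739) = 0.303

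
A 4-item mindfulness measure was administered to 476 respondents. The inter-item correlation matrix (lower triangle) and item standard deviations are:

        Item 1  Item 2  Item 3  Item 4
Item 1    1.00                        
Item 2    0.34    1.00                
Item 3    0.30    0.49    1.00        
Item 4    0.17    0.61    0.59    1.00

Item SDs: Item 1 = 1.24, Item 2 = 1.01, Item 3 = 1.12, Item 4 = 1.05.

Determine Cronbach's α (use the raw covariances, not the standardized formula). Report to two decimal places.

α = 0.73

Σσ²ᵢ = 1.24² + 1.01² + 1.12² + 1.05² = 4.9146
Covariances σ_ij = r_ij · s_i · s_j:
  σ(Item 1,Item 2) = 0.34 × 1.24 × 1.01 = 0.4258
  σ(Item 1,Item 3) = 0.30 × 1.24 × 1.12 = 0.4166
  σ(Item 1,Item 4) = 0.17 × 1.24 × 1.05 = 0.2213
  σ(Item 2,Item 3) = 0.49 × 1.01 × 1.12 = 0.5543
  σ(Item 2,Item 4) = 0.61 × 1.01 × 1.05 = 0.6469
  σ(Item 3,Item 4) = 0.59 × 1.12 × 1.05 = 0.6938
σ²_T = Σσ²ᵢ + 2·Σσ_ij = 4.9146 + 2 × 2.9587 = 10.8320
α = (4/3)·(1 − 4.9146/10.8320) = 0.73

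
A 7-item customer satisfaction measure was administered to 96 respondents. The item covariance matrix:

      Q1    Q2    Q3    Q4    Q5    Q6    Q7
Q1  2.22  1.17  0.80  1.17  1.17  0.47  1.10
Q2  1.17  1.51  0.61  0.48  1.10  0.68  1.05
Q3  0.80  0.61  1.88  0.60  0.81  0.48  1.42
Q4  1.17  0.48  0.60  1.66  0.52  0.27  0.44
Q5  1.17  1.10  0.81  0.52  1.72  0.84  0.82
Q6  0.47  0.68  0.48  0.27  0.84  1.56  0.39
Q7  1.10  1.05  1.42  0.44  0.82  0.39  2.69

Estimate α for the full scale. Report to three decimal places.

α = 0.831

Σσᵢ² = 2.22 + 1.51 + 1.88 + 1.66 + 1.72 + 1.56 + 2.69 = 13.24
Sum of off-diagonal covariances = 16.39
Var(T) = 13.24 + 2 × 16.39 = 46.02
α = (k/(k−1))·(1 − Σσᵢ²/Var(T)) = (7/6)·(1 − 13.24/46.02) = 0.831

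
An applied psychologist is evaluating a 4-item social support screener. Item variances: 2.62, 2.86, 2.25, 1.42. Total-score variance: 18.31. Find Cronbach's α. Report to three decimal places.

α = 0.667

Σσ²ᵢ = 2.62 + 2.86 + 2.25 + 1.42 = 9.15
α = (k/(k−1))·(1 − Σσ²ᵢ/Var(T)) = (4/3)·(1 − 9.15/18.31) = 0.667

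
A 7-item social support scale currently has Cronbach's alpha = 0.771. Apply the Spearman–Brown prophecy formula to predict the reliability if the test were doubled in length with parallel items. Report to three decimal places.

predicted reliability = 0.871

Length factor m = 2
α' = m·α / (1 + (m−1)·α)
   = 2 × 0.771 / (1 + (2 − 1) × 0.771)
   = 1.5420 / 1.7710 = 0.871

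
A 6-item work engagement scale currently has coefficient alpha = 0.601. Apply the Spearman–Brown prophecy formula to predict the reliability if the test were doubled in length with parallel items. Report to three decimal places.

predicted reliability = 0.751

Length factor m = 2
α' = m·α / (1 + (m−1)·α)
   = 2 × 0.601 / (1 + (2 − 1) × 0.601)
   = 1.2020 / 1.6010 = 0.751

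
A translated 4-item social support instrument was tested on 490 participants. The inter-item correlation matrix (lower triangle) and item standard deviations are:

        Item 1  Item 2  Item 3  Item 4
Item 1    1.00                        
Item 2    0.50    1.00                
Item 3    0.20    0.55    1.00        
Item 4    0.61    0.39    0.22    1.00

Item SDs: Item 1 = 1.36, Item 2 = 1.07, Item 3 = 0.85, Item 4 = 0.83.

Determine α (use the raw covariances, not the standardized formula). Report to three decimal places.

Σσ²ᵢ = 1.36² + 1.07² + 0.85² + 0.83² = 4.4059
Covariances σ_ij = r_ij · s_i · s_j:
  σ(Item 1,Item 2) = 0.50 × 1.36 × 1.07 = 0.7276
  σ(Item 1,Item 3) = 0.20 × 1.36 × 0.85 = 0.2312
  σ(Item 1,Item 4) = 0.61 × 1.36 × 0.83 = 0.6886
  σ(Item 2,Item 3) = 0.55 × 1.07 × 0.85 = 0.5002
  σ(Item 2,Item 4) = 0.39 × 1.07 × 0.83 = 0.3464
  σ(Item 3,Item 4) = 0.22 × 0.85 × 0.83 = 0.1552
σ²_T = Σσ²ᵢ + 2·Σσ_ij = 4.4059 + 2 × 2.6492 = 9.7043
α = (4/3)·(1 − 4.4059/9.7043) = 0.728

α = 0.728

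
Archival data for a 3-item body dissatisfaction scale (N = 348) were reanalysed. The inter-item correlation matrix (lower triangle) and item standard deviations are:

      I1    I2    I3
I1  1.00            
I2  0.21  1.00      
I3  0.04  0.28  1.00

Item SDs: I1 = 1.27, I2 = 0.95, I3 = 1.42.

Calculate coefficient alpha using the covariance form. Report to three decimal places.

α = 0.355

Σσ²ᵢ = 1.27² + 0.95² + 1.42² = 4.5318
Covariances σ_ij = r_ij · s_i · s_j:
  σ(I1,I2) = 0.21 × 1.27 × 0.95 = 0.2534
  σ(I1,I3) = 0.04 × 1.27 × 1.42 = 0.0721
  σ(I2,I3) = 0.28 × 0.95 × 1.42 = 0.3777
σ²_T = Σσ²ᵢ + 2·Σσ_ij = 4.5318 + 2 × 0.7032 = 5.9382
α = (3/2)·(1 − 4.5318/5.9382) = 0.355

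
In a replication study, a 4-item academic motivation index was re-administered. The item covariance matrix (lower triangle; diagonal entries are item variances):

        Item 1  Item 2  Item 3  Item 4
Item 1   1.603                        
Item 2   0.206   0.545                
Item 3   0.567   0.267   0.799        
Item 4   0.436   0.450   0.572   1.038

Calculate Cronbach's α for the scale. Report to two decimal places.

α = 0.74

Σσ²ᵢ = 1.603 + 0.545 + 0.799 + 1.038 = 3.985
Sum of the distinct covariances = 2.498
σ²_T = 3.985 + 2 × 2.498 = 8.981
α = (k/(k−1))·(1 − Σσ²ᵢ/σ²_T) = (4/3)·(1 − 3.985/8.981) = 0.74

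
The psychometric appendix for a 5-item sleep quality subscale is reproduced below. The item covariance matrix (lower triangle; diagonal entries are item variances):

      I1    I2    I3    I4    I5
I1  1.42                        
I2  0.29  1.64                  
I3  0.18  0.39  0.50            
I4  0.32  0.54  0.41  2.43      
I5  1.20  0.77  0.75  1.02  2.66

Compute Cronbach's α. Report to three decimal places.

Σσ²ᵢ = 1.42 + 1.64 + 0.50 + 2.43 + 2.66 = 8.65
Σ_{i<j} σ_ij = 5.87
σ²_total = 8.65 + 2 × 5.87 = 20.39
α = (k/(k−1))·(1 − Σσ²ᵢ/σ²_total) = (5/4)·(1 − 8.65/20.39) = 0.720

α = 0.720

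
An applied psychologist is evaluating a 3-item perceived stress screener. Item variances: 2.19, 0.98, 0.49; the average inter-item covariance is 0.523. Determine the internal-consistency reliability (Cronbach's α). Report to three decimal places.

α = 0.692

ΣVar(i) = 2.19 + 0.98 + 0.49 = 3.66
Sum of the 3 distinct covariances = 3 × 0.523 = 1.569
Var(T) = ΣVar(i) + 2·Σcov = 3.66 + 2 × 1.569 = 6.798
α = (3/2)·(1 − 3.66/6.798) = 0.692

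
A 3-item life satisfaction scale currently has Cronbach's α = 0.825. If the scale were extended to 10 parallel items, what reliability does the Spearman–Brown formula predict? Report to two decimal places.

predicted reliability = 0.94

Length factor m = 10/3 = 3.3333
α' = m·α / (1 + (m−1)·α)
   = 10/3 × 0.825 / (1 + (10/3 − 1) × 0.825)
   = 2.7500 / 2.9250 = 0.94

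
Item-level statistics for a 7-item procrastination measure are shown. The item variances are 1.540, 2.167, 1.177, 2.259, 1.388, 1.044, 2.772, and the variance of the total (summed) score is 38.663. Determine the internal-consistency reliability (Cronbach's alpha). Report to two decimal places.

Cronbach's alpha = 0.79

Σσ²ᵢ = 1.540 + 2.167 + 1.177 + 2.259 + 1.388 + 1.044 + 2.772 = 12.347
α = (k/(k−1))·(1 − Σσ²ᵢ/Var(T)) = (7/6)·(1 − 12.347/38.663) = 0.79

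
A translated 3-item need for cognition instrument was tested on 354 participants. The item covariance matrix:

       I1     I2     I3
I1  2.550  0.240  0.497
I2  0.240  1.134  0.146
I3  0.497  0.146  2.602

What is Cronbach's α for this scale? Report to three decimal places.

Σσ²ᵢ = 2.550 + 1.134 + 2.602 = 6.286
Sum of the distinct covariances = 0.883
Var(T) = 6.286 + 2 × 0.883 = 8.052
α = (k/(k−1))·(1 − Σσ²ᵢ/Var(T)) = (3/2)·(1 − 6.286/8.052) = 0.329

α = 0.329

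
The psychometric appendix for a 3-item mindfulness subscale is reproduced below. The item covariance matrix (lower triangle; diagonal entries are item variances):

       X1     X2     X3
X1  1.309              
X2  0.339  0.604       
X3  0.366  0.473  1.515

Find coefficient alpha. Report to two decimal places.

Σσᵢ² = 1.309 + 0.604 + 1.515 = 3.428
Sum of the distinct covariances = 1.178
total variance = 3.428 + 2 × 1.178 = 5.784
α = (k/(k−1))·(1 − Σσᵢ²/total variance) = (3/2)·(1 − 3.428/5.784) = 0.61

α = 0.61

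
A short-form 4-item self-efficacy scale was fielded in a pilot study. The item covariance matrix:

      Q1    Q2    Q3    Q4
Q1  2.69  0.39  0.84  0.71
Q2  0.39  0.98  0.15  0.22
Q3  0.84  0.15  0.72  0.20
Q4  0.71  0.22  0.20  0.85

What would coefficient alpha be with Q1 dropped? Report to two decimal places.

Remaining items: Q2, Q3, Q4 (k = 3).
Σσ²ᵢ = 0.98 + 0.72 + 0.85 = 2.55
Var(T) = 2.55 + 2 × 0.57 = 3.69
α (item deleted) = (3/2)·(1 − 2.55/3.69) = 0.46

α = 0.46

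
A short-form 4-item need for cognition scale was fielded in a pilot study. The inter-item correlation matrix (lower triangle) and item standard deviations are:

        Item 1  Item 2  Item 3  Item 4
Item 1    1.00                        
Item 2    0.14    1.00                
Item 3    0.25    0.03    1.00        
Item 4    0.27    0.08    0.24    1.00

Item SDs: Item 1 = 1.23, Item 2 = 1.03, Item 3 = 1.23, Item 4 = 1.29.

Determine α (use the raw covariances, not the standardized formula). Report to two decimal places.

α = 0.46

Σσ²ᵢ = 1.23² + 1.03² + 1.23² + 1.29² = 5.7508
Covariances σ_ij = r_ij · s_i · s_j:
  σ(Item 1,Item 2) = 0.14 × 1.23 × 1.03 = 0.1774
  σ(Item 1,Item 3) = 0.25 × 1.23 × 1.23 = 0.3782
  σ(Item 1,Item 4) = 0.27 × 1.23 × 1.29 = 0.4284
  σ(Item 2,Item 3) = 0.03 × 1.03 × 1.23 = 0.0380
  σ(Item 2,Item 4) = 0.08 × 1.03 × 1.29 = 0.1063
  σ(Item 3,Item 4) = 0.24 × 1.23 × 1.29 = 0.3808
σ²_T = Σσ²ᵢ + 2·Σσ_ij = 5.7508 + 2 × 1.5091 = 8.7690
α = (4/3)·(1 − 5.7508/8.7690) = 0.46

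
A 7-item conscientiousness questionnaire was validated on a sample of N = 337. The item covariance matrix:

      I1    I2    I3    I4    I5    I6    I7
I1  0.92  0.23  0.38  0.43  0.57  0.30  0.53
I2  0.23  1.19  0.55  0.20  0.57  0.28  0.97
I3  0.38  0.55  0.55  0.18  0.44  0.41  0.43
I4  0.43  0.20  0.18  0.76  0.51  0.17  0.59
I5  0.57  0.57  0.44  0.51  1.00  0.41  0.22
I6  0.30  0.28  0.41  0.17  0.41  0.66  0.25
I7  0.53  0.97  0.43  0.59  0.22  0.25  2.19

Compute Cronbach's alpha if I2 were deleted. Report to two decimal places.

α = 0.79

Remaining items: I1, I3, I4, I5, I6, I7 (k = 6).
Σσ²ᵢ = 0.92 + 0.55 + 0.76 + 1.00 + 0.66 + 2.19 = 6.08
total variance = 6.08 + 2 × 5.82 = 17.72
α (item deleted) = (6/5)·(1 − 6.08/17.72) = 0.79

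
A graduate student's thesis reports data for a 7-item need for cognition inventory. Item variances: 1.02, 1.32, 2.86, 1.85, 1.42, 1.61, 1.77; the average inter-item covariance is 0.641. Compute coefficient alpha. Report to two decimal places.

Σσ²ᵢ = 1.02 + 1.32 + 2.86 + 1.85 + 1.42 + 1.61 + 1.77 = 11.85
Sum of the 21 distinct covariances = 21 × 0.641 = 13.461
σ²_T = Σσ²ᵢ + 2·Σcov = 11.85 + 2 × 13.461 = 38.772
α = (7/6)·(1 − 11.85/38.772) = 0.81

coefficient alpha = 0.81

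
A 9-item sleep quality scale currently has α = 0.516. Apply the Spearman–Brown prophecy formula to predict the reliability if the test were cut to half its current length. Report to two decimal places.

Length factor m = 1/2
α' = m·α / (1 − (1−m)·α)
   = 1/2 × 0.516 / (1 − (1 − 1/2) × 0.516)
   = 0.2580 / 0.7420 = 0.35

predicted reliability = 0.35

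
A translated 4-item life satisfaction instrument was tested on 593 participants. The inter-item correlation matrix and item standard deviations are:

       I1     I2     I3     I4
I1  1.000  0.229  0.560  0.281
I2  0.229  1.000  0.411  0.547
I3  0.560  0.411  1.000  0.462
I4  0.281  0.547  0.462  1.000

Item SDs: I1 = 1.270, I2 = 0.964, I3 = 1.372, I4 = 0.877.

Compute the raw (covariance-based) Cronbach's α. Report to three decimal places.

α = 0.729

Σσ²ᵢ = 1.270² + 0.964² + 1.372² + 0.877² = 5.1937
Covariances σ_ij = r_ij · s_i · s_j:
  σ(I1,I2) = 0.229 × 1.270 × 0.964 = 0.2804
  σ(I1,I3) = 0.560 × 1.270 × 1.372 = 0.9758
  σ(I1,I4) = 0.281 × 1.270 × 0.877 = 0.3130
  σ(I2,I3) = 0.411 × 0.964 × 1.372 = 0.5436
  σ(I2,I4) = 0.547 × 0.964 × 0.877 = 0.4624
  σ(I3,I4) = 0.462 × 1.372 × 0.877 = 0.5559
σ²_T = Σσ²ᵢ + 2·Σσ_ij = 5.1937 + 2 × 3.1311 = 11.4559
α = (4/3)·(1 − 5.1937/11.4559) = 0.729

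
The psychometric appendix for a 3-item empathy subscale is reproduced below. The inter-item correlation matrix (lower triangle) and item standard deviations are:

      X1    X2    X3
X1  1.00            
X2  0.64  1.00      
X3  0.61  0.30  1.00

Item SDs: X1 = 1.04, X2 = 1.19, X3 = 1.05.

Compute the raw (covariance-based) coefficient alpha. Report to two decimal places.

Σσ²ᵢ = 1.04² + 1.19² + 1.05² = 3.6002
Covariances σ_ij = r_ij · s_i · s_j:
  σ(X1,X2) = 0.64 × 1.04 × 1.19 = 0.7921
  σ(X1,X3) = 0.61 × 1.04 × 1.05 = 0.6661
  σ(X2,X3) = 0.30 × 1.19 × 1.05 = 0.3749
σ²_T = Σσ²ᵢ + 2·Σσ_ij = 3.6002 + 2 × 1.8331 = 7.2664
α = (3/2)·(1 − 3.6002/7.2664) = 0.76

α = 0.76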